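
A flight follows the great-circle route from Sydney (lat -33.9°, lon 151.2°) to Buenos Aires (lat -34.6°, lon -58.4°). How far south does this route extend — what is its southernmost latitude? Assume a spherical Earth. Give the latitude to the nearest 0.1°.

The great circle lies in the plane with unit normal n̂ = (p₁ × p₂)/|p₁ × p₂|.
Here n̂_z ≈ +0.351; the vertex latitude is φ_max = arccos|n̂_z| ≈ 69.4°.

≈ -69.4°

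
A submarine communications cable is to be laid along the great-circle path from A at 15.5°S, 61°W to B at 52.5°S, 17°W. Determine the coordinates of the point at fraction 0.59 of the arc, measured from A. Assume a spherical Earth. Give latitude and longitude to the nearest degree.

From cos δ = sin φ₁ sin φ₂ + cos φ₁ cos φ₂ cos Δλ, the central angle is δ ≈ 0.884 rad (50.7°).
Interpolate at f = 0.59 with slerp weights a = sin((1−f)δ)/sin δ ≈ 0.459, b = sin(fδ)/sin δ ≈ 0.644.
p = a·p₁ + b·p₂ ≈ (0.589, -0.501, -0.634); φ = arcsin(p_z) ≈ -39.32°, λ = atan2(p_y, p_x) ≈ -40.38°.

≈ 39°S, 40°W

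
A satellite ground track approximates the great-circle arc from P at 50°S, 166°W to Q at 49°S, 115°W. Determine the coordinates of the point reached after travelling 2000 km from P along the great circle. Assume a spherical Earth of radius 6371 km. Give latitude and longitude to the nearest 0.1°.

The haversine formula gives a central angle δ ≈ 0.567 rad (32.5°) between the endpoints. The total great-circle distance is δ·R ≈ 0.567 × 6371 ≈ 3612 km, so the target fraction is f = 2000/3612 ≈ 0.554.
Interpolate at f ≈ 0.554 with slerp weights a = sin((1−f)δ)/sin δ ≈ 0.466, b = sin(fδ)/sin δ ≈ 0.575.
p = a·p₁ + b·p₂ ≈ (-0.450, -0.414, -0.791); φ = arcsin(p_z) ≈ -52.28°, λ = atan2(p_y, p_x) ≈ -137.37°.

≈ 52.3°S, 137.4°W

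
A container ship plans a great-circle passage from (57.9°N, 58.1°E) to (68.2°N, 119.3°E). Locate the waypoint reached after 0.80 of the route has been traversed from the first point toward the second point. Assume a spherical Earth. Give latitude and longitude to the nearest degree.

Convert each endpoint to a unit vector on the sphere (x = cos φ cos λ, y = cos φ sin λ, z = sin φ).
The central angle between the endpoints is δ = arccos(p₁·p₂) ≈ 0.492 rad (28.2°).
Interpolate at f = 0.80 with slerp weights a = sin((1−f)δ)/sin δ ≈ 0.208, b = sin(fδ)/sin δ ≈ 0.812.
p = a·p₁ + b·p₂ ≈ (-0.089, 0.357, 0.930); φ = arcsin(p_z) ≈ 68.43°, λ = atan2(p_y, p_x) ≈ 104.03°.

≈ (68°N, 104°E)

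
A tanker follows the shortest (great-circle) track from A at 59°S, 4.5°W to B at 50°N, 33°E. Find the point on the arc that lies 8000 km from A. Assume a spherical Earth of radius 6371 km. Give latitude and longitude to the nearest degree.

≈ 10°N, 20°E

The haversine formula gives a central angle δ ≈ 1.976 rad (113.2°) between the endpoints. The total great-circle distance is δ·R ≈ 1.976 × 6371 ≈ 12588 km, so the target fraction is f = 8000/12588 ≈ 0.636.
Interpolate at f ≈ 0.636 with slerp weights a = sin((1−f)δ)/sin δ ≈ 0.717, b = sin(fδ)/sin δ ≈ 1.034.
p = a·p₁ + b·p₂ ≈ (0.926, 0.333, 0.177); φ = arcsin(p_z) ≈ 10.22°, λ = atan2(p_y, p_x) ≈ 19.79°.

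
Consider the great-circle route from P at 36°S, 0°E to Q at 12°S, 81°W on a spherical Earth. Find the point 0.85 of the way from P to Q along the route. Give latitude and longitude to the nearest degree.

The haversine formula gives a central angle δ ≈ 1.322 rad (75.8°) between the endpoints.
Interpolate at f = 0.85 with slerp weights a = sin((1−f)δ)/sin δ ≈ 0.203, b = sin(fδ)/sin δ ≈ 0.930.
p = a·p₁ + b·p₂ ≈ (0.307, -0.899, -0.313); φ = arcsin(p_z) ≈ -18.24°, λ = atan2(p_y, p_x) ≈ -71.15°.

≈ 18°S, 71°W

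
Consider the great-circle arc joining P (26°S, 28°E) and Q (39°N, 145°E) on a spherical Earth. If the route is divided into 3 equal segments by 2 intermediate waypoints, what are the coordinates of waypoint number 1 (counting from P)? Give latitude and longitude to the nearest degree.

Convert each endpoint to a unit vector on the sphere (x = cos φ cos λ, y = cos φ sin λ, z = sin φ).
The central angle between the endpoints is δ = arccos(p₁·p₂) ≈ 2.206 rad (126.4°).
Interpolate at f = 1/3 with slerp weights a = sin((1−f)δ)/sin δ ≈ 1.236, b = sin(fδ)/sin δ ≈ 0.833.
p = a·p₁ + b·p₂ ≈ (0.450, 0.893, -0.017); φ = arcsin(p_z) ≈ -1.00°, λ = atan2(p_y, p_x) ≈ 63.23°.

≈ (1°S, 63°E)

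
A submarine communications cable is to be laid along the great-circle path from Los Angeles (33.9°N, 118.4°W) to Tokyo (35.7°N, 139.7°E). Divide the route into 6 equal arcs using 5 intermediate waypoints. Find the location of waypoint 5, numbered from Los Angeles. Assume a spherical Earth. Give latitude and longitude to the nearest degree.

From cos δ = sin φ₁ sin φ₂ + cos φ₁ cos φ₂ cos Δλ, the central angle is δ ≈ 1.383 rad (79.3°).
Interpolate at f = 5/6 with slerp weights a = sin((1−f)δ)/sin δ ≈ 0.233, b = sin(fδ)/sin δ ≈ 0.930.
p = a·p₁ + b·p₂ ≈ (-0.668, 0.319, 0.673); φ = arcsin(p_z) ≈ 42.26°, λ = atan2(p_y, p_x) ≈ 154.49°.

≈ 42°N, 154°E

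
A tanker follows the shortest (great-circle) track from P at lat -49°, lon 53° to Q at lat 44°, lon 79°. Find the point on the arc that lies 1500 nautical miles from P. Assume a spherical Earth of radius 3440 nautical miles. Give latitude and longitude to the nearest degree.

Convert each endpoint to a unit vector on the sphere (x = cos φ cos λ, y = cos φ sin λ, z = sin φ).
The central angle between the endpoints is δ = arccos(p₁·p₂) ≈ 1.671 rad (95.7°). The total great-circle distance is δ·R ≈ 1.671 × 3440 ≈ 5748 nmi, so the target fraction is f = 1500/5748 ≈ 0.261.
Interpolate at f ≈ 0.261 with slerp weights a = sin((1−f)δ)/sin δ ≈ 0.949, b = sin(fδ)/sin δ ≈ 0.424.
p = a·p₁ + b·p₂ ≈ (0.433, 0.797, -0.421); φ = arcsin(p_z) ≈ -24.92°, λ = atan2(p_y, p_x) ≈ 61.49°.

≈ lat -25°, lon 61°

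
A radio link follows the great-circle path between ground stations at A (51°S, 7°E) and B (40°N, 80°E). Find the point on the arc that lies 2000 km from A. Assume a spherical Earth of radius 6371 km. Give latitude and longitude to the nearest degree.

From cos δ = sin φ₁ sin φ₂ + cos φ₁ cos φ₂ cos Δλ, the central angle is δ ≈ 1.938 rad (111.0°). The total great-circle distance is δ·R ≈ 1.938 × 6371 ≈ 12344 km, so the target fraction is f = 2000/12344 ≈ 0.162.
Interpolate at f ≈ 0.162 with slerp weights a = sin((1−f)δ)/sin δ ≈ 1.070, b = sin(fδ)/sin δ ≈ 0.331.
p = a·p₁ + b·p₂ ≈ (0.712, 0.332, -0.619); φ = arcsin(p_z) ≈ -38.22°, λ = atan2(p_y, p_x) ≈ 24.97°.

≈ (38°S, 25°E)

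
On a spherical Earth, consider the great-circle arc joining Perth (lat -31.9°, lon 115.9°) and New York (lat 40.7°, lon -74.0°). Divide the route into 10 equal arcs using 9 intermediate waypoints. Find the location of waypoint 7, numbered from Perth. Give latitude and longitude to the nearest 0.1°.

Convert each endpoint to a unit vector on the sphere (x = cos φ cos λ, y = cos φ sin λ, z = sin φ).
The central angle between the endpoints is δ = arccos(p₁·p₂) ≈ 2.935 rad (168.1°).
Interpolate at f = 7/10 with slerp weights a = sin((1−f)δ)/sin δ ≈ 3.751, b = sin(fδ)/sin δ ≈ 4.307.
p = a·p₁ + b·p₂ ≈ (-0.491, -0.275, 0.827); φ = arcsin(p_z) ≈ 55.78°, λ = atan2(p_y, p_x) ≈ -150.76°.

≈ lat 55.8°, lon -150.8°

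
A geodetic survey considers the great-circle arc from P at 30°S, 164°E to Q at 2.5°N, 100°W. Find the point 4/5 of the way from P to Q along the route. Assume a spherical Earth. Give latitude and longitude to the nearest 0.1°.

Convert each endpoint to a unit vector on the sphere (x = cos φ cos λ, y = cos φ sin λ, z = sin φ).
The central angle between the endpoints is δ = arccos(p₁·p₂) ≈ 1.683 rad (96.4°).
Interpolate at f = 4/5 with slerp weights a = sin((1−f)δ)/sin δ ≈ 0.332, b = sin(fδ)/sin δ ≈ 0.981.
p = a·p₁ + b·p₂ ≈ (-0.447, -0.886, -0.123); φ = arcsin(p_z) ≈ -7.09°, λ = atan2(p_y, p_x) ≈ -116.77°.

≈ 7.1°S, 116.8°W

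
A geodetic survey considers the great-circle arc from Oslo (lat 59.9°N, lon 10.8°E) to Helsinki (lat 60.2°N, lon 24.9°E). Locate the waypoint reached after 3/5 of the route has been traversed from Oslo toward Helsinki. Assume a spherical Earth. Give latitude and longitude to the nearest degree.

Convert each endpoint to a unit vector on the sphere (x = cos φ cos λ, y = cos φ sin λ, z = sin φ).
The central angle between the endpoints is δ = arccos(p₁·p₂) ≈ 0.123 rad (7.0°).
Interpolate at f = 3/5 with slerp weights a = sin((1−f)δ)/sin δ ≈ 0.401, b = sin(fδ)/sin δ ≈ 0.601.
p = a·p₁ + b·p₂ ≈ (0.468, 0.163, 0.868); φ = arcsin(p_z) ≈ 60.26°, λ = atan2(p_y, p_x) ≈ 19.23°.

≈ lat 60°N, lon 19°E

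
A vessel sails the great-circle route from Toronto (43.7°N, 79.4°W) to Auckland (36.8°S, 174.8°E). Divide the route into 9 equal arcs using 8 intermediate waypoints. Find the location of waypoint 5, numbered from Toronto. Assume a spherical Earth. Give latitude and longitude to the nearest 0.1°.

≈ 0.6°N, 140.9°W

Write both endpoints as unit vectors p₁, p₂ with components (cos φ cos λ, cos φ sin λ, sin φ).
The central angle between the endpoints is δ = arccos(p₁·p₂) ≈ 2.179 rad (124.9°).
Interpolate at f = 5/9 with slerp weights a = sin((1−f)δ)/sin δ ≈ 1.004, b = sin(fδ)/sin δ ≈ 1.140.
p = a·p₁ + b·p₂ ≈ (-0.776, -0.631, 0.011); φ = arcsin(p_z) ≈ 0.61°, λ = atan2(p_y, p_x) ≈ -140.89°.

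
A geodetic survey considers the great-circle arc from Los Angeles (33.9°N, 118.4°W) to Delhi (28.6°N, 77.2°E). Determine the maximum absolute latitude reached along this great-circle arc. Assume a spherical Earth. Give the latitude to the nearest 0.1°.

The great circle lies in the plane with unit normal n̂ = (p₁ × p₂)/|p₁ × p₂|.
Here n̂_z ≈ -0.218; the vertex latitude is φ_max = arccos|n̂_z| ≈ 77.4°.
Check via Clairaut: cos φ_max = |cos φ₁| · sin C = cos(33.9°)·sin(15.2°) ≈ 0.218, again giving ≈ 77.4°.

≈ 77.4°N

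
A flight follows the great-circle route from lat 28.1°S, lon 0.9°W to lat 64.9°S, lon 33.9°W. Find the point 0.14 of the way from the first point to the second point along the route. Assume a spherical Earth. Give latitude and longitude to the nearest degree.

≈ lat 34°S, lon 3°W

Convert each endpoint to a unit vector on the sphere (x = cos φ cos λ, y = cos φ sin λ, z = sin φ).
The central angle between the endpoints is δ = arccos(p₁·p₂) ≈ 0.737 rad (42.2°).
Interpolate at f = 0.14 with slerp weights a = sin((1−f)δ)/sin δ ≈ 0.881, b = sin(fδ)/sin δ ≈ 0.153.
p = a·p₁ + b·p₂ ≈ (0.831, -0.048, -0.554); φ = arcsin(p_z) ≈ -33.63°, λ = atan2(p_y, p_x) ≈ -3.34°.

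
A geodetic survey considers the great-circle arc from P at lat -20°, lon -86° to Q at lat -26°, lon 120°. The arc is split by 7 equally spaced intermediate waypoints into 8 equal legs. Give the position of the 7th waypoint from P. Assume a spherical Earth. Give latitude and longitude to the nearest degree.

Write both endpoints as unit vectors p₁, p₂ with components (cos φ cos λ, cos φ sin λ, sin φ).
The central angle between the endpoints is δ = arccos(p₁·p₂) ≈ 2.226 rad (127.5°).
Interpolate at f = 7/8 with slerp weights a = sin((1−f)δ)/sin δ ≈ 0.346, b = sin(fδ)/sin δ ≈ 1.173.
p = a·p₁ + b·p₂ ≈ (-0.504, 0.588, -0.632); φ = arcsin(p_z) ≈ -39.23°, λ = atan2(p_y, p_x) ≈ 130.61°.

≈ lat -39°, lon 131°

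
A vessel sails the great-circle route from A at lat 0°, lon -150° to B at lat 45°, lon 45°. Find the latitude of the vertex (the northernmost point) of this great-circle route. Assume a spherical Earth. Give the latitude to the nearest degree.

The great circle lies in the plane with unit normal n̂ = (p₁ × p₂)/|p₁ × p₂|.
Here n̂_z ≈ -0.251; the vertex latitude is φ_max = arccos|n̂_z| ≈ 75.5°.

≈ 75°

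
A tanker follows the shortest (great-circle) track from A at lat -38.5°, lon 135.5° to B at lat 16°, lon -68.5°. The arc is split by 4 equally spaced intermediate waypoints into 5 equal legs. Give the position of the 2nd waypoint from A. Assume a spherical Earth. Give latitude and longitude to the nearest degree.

≈ lat -49°, lon -139°

Convert each endpoint to a unit vector on the sphere (x = cos φ cos λ, y = cos φ sin λ, z = sin φ).
The central angle between the endpoints is δ = arccos(p₁·p₂) ≈ 2.604 rad (149.2°).
Interpolate at f = 2/5 with slerp weights a = sin((1−f)δ)/sin δ ≈ 1.952, b = sin(fδ)/sin δ ≈ 1.685.
p = a·p₁ + b·p₂ ≈ (-0.496, -0.436, -0.751); φ = arcsin(p_z) ≈ -48.66°, λ = atan2(p_y, p_x) ≈ -138.67°.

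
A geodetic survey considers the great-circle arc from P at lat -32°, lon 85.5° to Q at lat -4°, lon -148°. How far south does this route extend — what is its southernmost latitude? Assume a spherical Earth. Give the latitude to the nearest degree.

The great circle lies in the plane with unit normal n̂ = (p₁ × p₂)/|p₁ × p₂|.
Here n̂_z ≈ +0.769; the vertex latitude is φ_max = arccos|n̂_z| ≈ 39.8°.
Check via Clairaut: cos φ_max = |cos φ₁| · sin C = cos(32.0°)·sin(115.0°) ≈ 0.769, again giving ≈ 39.8°.

≈ -40°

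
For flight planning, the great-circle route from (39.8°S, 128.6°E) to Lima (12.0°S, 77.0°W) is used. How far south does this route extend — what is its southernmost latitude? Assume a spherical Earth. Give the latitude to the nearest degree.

The great circle lies in the plane with unit normal n̂ = (p₁ × p₂)/|p₁ × p₂|.
Here n̂_z ≈ +0.387; the vertex latitude is φ_max = arccos|n̂_z| ≈ 67.2°.
Check via Clairaut: cos φ_max = |cos φ₁| · sin C = cos(39.8°)·sin(149.7°) ≈ 0.387, again giving ≈ 67.2°.

≈ 67°S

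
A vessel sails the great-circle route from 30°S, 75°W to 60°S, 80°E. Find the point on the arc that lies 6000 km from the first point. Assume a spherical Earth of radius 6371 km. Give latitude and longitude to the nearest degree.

Convert each endpoint to a unit vector on the sphere (x = cos φ cos λ, y = cos φ sin λ, z = sin φ).
The central angle between the endpoints is δ = arccos(p₁·p₂) ≈ 1.530 rad (87.7°). The total great-circle distance is δ·R ≈ 1.530 × 6371 ≈ 9749 km, so the target fraction is f = 6000/9749 ≈ 0.615.
Interpolate at f ≈ 0.615 with slerp weights a = sin((1−f)δ)/sin δ ≈ 0.556, b = sin(fδ)/sin δ ≈ 0.809.
p = a·p₁ + b·p₂ ≈ (0.195, -0.066, -0.979); φ = arcsin(p_z) ≈ -78.13°, λ = atan2(p_y, p_x) ≈ -18.78°.

≈ 78°S, 19°W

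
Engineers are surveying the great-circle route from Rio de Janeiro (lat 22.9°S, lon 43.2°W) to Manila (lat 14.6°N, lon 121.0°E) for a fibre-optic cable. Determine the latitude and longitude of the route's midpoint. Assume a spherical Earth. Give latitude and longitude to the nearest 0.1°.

≈ lat 27.5°S, lon 49.0°E

Write both endpoints as unit vectors p₁, p₂ with components (cos φ cos λ, cos φ sin λ, sin φ).
The central angle between the endpoints is δ = arccos(p₁·p₂) ≈ 2.843 rad (162.9°).
Interpolate at f = 1/2 with slerp weights a = sin((1−f)δ)/sin δ ≈ 3.365, b = sin(fδ)/sin δ ≈ 3.365.
p = a·p₁ + b·p₂ ≈ (0.583, 0.669, -0.461); φ = arcsin(p_z) ≈ -27.46°, λ = atan2(p_y, p_x) ≈ 48.97°.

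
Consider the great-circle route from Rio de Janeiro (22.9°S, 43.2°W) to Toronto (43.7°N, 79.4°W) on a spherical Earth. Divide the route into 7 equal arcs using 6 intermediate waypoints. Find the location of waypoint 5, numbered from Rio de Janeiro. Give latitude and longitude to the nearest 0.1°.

≈ (25.3°N, 66.3°W)

The haversine formula gives a central angle δ ≈ 1.299 rad (74.4°) between the endpoints.
Interpolate at f = 5/7 with slerp weights a = sin((1−f)δ)/sin δ ≈ 0.376, b = sin(fδ)/sin δ ≈ 0.831.
p = a·p₁ + b·p₂ ≈ (0.363, -0.828, 0.427); φ = arcsin(p_z) ≈ 25.31°, λ = atan2(p_y, p_x) ≈ -66.30°.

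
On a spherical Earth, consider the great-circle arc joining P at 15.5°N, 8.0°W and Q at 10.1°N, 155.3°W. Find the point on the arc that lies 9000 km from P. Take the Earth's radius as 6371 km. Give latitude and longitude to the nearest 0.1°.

≈ 37.2°N, 98.3°W

Convert each endpoint to a unit vector on the sphere (x = cos φ cos λ, y = cos φ sin λ, z = sin φ).
The central angle between the endpoints is δ = arccos(p₁·p₂) ≈ 2.421 rad (138.7°). The total great-circle distance is δ·R ≈ 2.421 × 6371 ≈ 15425 km, so the target fraction is f = 9000/15425 ≈ 0.583.
Interpolate at f ≈ 0.583 with slerp weights a = sin((1−f)δ)/sin δ ≈ 1.282, b = sin(fδ)/sin δ ≈ 1.497.
p = a·p₁ + b·p₂ ≈ (-0.115, -0.788, 0.605); φ = arcsin(p_z) ≈ 37.24°, λ = atan2(p_y, p_x) ≈ -98.32°.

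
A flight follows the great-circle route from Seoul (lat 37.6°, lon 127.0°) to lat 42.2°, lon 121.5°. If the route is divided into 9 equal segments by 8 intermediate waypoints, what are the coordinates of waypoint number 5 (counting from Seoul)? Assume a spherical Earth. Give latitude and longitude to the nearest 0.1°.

≈ lat 40.2°, lon 124.0°

Write both endpoints as unit vectors p₁, p₂ with components (cos φ cos λ, cos φ sin λ, sin φ).
The central angle between the endpoints is δ = arccos(p₁·p₂) ≈ 0.109 rad (6.2°).
Interpolate at f = 5/9 with slerp weights a = sin((1−f)δ)/sin δ ≈ 0.445, b = sin(fδ)/sin δ ≈ 0.556.
p = a·p₁ + b·p₂ ≈ (-0.428, 0.633, 0.645); φ = arcsin(p_z) ≈ 40.19°, λ = atan2(p_y, p_x) ≈ 124.04°.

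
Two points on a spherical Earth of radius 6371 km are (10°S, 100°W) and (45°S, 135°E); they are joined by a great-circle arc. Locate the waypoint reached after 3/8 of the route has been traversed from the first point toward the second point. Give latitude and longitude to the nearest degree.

≈ (40°S, 130°W)

Convert each endpoint to a unit vector on the sphere (x = cos φ cos λ, y = cos φ sin λ, z = sin φ).
The central angle between the endpoints is δ = arccos(p₁·p₂) ≈ 1.851 rad (106.1°).
Interpolate at f = 3/8 with slerp weights a = sin((1−f)δ)/sin δ ≈ 0.953, b = sin(fδ)/sin δ ≈ 0.666.
p = a·p₁ + b·p₂ ≈ (-0.496, -0.591, -0.636); φ = arcsin(p_z) ≈ -39.51°, λ = atan2(p_y, p_x) ≈ -129.99°.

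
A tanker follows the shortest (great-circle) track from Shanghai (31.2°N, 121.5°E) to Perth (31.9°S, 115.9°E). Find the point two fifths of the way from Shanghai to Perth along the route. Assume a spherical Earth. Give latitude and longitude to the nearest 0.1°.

≈ 6.0°N, 119.2°E

From cos δ = sin φ₁ sin φ₂ + cos φ₁ cos φ₂ cos Δλ, the central angle is δ ≈ 1.105 rad (63.3°).
Interpolate at f = 2/5 with slerp weights a = sin((1−f)δ)/sin δ ≈ 0.689, b = sin(fδ)/sin δ ≈ 0.479.
p = a·p₁ + b·p₂ ≈ (-0.485, 0.868, 0.104); φ = arcsin(p_z) ≈ 5.96°, λ = atan2(p_y, p_x) ≈ 119.21°.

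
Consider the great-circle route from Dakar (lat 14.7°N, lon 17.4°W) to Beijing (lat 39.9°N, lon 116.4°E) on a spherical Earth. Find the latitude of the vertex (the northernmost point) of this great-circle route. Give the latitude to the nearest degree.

The great circle lies in the plane with unit normal n̂ = (p₁ × p₂)/|p₁ × p₂|.
Here n̂_z ≈ +0.572; the vertex latitude is φ_max = arccos|n̂_z| ≈ 55.1°.

≈ 55°N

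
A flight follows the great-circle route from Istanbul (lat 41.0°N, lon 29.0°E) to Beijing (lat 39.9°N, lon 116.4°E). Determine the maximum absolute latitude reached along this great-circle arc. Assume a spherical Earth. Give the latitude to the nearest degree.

≈ 50°N

The great circle lies in the plane with unit normal n̂ = (p₁ × p₂)/|p₁ × p₂|.
Here n̂_z ≈ +0.647; the vertex latitude is φ_max = arccos|n̂_z| ≈ 49.7°.
Check via Clairaut: cos φ_max = |cos φ₁| · sin C = cos(41.0°)·sin(59.0°) ≈ 0.647, again giving ≈ 49.7°.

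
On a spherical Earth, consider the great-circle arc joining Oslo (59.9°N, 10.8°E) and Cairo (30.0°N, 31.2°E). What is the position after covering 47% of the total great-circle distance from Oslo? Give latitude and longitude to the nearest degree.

Write both endpoints as unit vectors p₁, p₂ with components (cos φ cos λ, cos φ sin λ, sin φ).
The central angle between the endpoints is δ = arccos(p₁·p₂) ≈ 0.574 rad (32.9°).
Interpolate at f = 0.47 with slerp weights a = sin((1−f)δ)/sin δ ≈ 0.552, b = sin(fδ)/sin δ ≈ 0.491.
p = a·p₁ + b·p₂ ≈ (0.635, 0.272, 0.723); φ = arcsin(p_z) ≈ 46.28°, λ = atan2(p_y, p_x) ≈ 23.18°.

≈ 46°N, 23°E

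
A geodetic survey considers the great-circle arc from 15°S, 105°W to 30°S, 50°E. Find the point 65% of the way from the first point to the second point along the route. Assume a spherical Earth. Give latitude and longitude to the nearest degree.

Convert each endpoint to a unit vector on the sphere (x = cos φ cos λ, y = cos φ sin λ, z = sin φ).
The central angle between the endpoints is δ = arccos(p₁·p₂) ≈ 2.251 rad (129.0°).
Interpolate at f = 0.65 with slerp weights a = sin((1−f)δ)/sin δ ≈ 0.911, b = sin(fδ)/sin δ ≈ 1.279.
p = a·p₁ + b·p₂ ≈ (0.484, -0.002, -0.875); φ = arcsin(p_z) ≈ -61.06°, λ = atan2(p_y, p_x) ≈ -0.26°.

≈ 61°S, 0°E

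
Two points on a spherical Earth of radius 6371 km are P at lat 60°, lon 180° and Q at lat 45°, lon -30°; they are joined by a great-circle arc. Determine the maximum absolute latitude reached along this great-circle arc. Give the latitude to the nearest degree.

The great circle lies in the plane with unit normal n̂ = (p₁ × p₂)/|p₁ × p₂|.
Here n̂_z ≈ +0.186; the vertex latitude is φ_max = arccos|n̂_z| ≈ 79.3°.
Check via Clairaut: cos φ_max = |cos φ₁| · sin C = cos(60.0°)·sin(21.8°) ≈ 0.186, again giving ≈ 79.3°.

≈ 79°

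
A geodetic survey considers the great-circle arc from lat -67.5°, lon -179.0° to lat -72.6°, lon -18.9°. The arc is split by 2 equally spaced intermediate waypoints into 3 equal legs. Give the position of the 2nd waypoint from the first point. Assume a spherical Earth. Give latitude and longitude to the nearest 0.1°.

Write both endpoints as unit vectors p₁, p₂ with components (cos φ cos λ, cos φ sin λ, sin φ).
The central angle between the endpoints is δ = arccos(p₁·p₂) ≈ 0.686 rad (39.3°).
Interpolate at f = 2/3 with slerp weights a = sin((1−f)δ)/sin δ ≈ 0.358, b = sin(fδ)/sin δ ≈ 0.697.
p = a·p₁ + b·p₂ ≈ (0.060, -0.070, -0.996); φ = arcsin(p_z) ≈ -84.70°, λ = atan2(p_y, p_x) ≈ -49.22°.

≈ lat -84.7°, lon -49.2°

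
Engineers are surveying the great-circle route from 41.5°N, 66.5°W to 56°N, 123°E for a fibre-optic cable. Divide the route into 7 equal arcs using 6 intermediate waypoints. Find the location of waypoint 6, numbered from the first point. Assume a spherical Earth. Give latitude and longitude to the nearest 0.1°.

≈ 67.6°N, 126.8°E

Write both endpoints as unit vectors p₁, p₂ with components (cos φ cos λ, cos φ sin λ, sin φ).
The central angle between the endpoints is δ = arccos(p₁·p₂) ≈ 1.434 rad (82.2°).
Interpolate at f = 6/7 with slerp weights a = sin((1−f)δ)/sin δ ≈ 0.205, b = sin(fδ)/sin δ ≈ 0.951.
p = a·p₁ + b·p₂ ≈ (-0.228, 0.305, 0.925); φ = arcsin(p_z) ≈ 67.60°, λ = atan2(p_y, p_x) ≈ 126.82°.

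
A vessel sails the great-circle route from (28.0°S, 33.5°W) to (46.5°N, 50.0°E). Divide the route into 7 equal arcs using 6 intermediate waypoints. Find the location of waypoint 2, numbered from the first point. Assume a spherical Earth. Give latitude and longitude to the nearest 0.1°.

Write both endpoints as unit vectors p₁, p₂ with components (cos φ cos λ, cos φ sin λ, sin φ).
The central angle between the endpoints is δ = arccos(p₁·p₂) ≈ 1.846 rad (105.8°).
Interpolate at f = 2/7 with slerp weights a = sin((1−f)δ)/sin δ ≈ 1.006, b = sin(fδ)/sin δ ≈ 0.523.
p = a·p₁ + b·p₂ ≈ (0.972, -0.215, -0.093); φ = arcsin(p_z) ≈ -5.34°, λ = atan2(p_y, p_x) ≈ -12.45°.

≈ (5.3°S, 12.4°W)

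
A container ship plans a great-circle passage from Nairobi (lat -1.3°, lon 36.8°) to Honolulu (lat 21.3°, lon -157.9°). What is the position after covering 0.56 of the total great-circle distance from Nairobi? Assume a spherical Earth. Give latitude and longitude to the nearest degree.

≈ lat 55°, lon 120°

Write both endpoints as unit vectors p₁, p₂ with components (cos φ cos λ, cos φ sin λ, sin φ).
The central angle between the endpoints is δ = arccos(p₁·p₂) ≈ 2.712 rad (155.4°).
Interpolate at f = 0.56 with slerp weights a = sin((1−f)δ)/sin δ ≈ 2.233, b = sin(fδ)/sin δ ≈ 2.399.
p = a·p₁ + b·p₂ ≈ (-0.283, 0.496, 0.821); φ = arcsin(p_z) ≈ 55.15°, λ = atan2(p_y, p_x) ≈ 119.70°.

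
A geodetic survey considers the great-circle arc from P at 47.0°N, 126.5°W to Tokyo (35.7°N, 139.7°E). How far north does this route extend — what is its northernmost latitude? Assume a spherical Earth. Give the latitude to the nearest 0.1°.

The great circle lies in the plane with unit normal n̂ = (p₁ × p₂)/|p₁ × p₂|.
Here n̂_z ≈ -0.600; the vertex latitude is φ_max = arccos|n̂_z| ≈ 53.1°.
Check via Clairaut: cos φ_max = |cos φ₁| · sin C = cos(47.0°)·sin(61.6°) ≈ 0.600, again giving ≈ 53.1°.

≈ 53.1°N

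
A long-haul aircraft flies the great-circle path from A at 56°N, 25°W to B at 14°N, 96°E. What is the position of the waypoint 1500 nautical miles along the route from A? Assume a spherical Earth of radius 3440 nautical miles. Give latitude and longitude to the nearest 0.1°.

Write both endpoints as unit vectors p₁, p₂ with components (cos φ cos λ, cos φ sin λ, sin φ).
The central angle between the endpoints is δ = arccos(p₁·p₂) ≈ 1.650 rad (94.5°). The total great-circle distance is δ·R ≈ 1.650 × 3440 ≈ 5675 nmi, so the target fraction is f = 1500/5675 ≈ 0.264.
Interpolate at f ≈ 0.264 with slerp weights a = sin((1−f)δ)/sin δ ≈ 0.940, b = sin(fδ)/sin δ ≈ 0.424.
p = a·p₁ + b·p₂ ≈ (0.433, 0.187, 0.882); φ = arcsin(p_z) ≈ 61.84°, λ = atan2(p_y, p_x) ≈ 23.31°.

≈ 61.8°N, 23.3°E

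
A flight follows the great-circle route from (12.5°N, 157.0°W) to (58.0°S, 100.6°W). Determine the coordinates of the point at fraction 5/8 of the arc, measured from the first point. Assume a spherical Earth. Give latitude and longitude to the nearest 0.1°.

From cos δ = sin φ₁ sin φ₂ + cos φ₁ cos φ₂ cos Δλ, the central angle is δ ≈ 1.468 rad (84.1°).
Interpolate at f = 5/8 with slerp weights a = sin((1−f)δ)/sin δ ≈ 0.526, b = sin(fδ)/sin δ ≈ 0.798.
p = a·p₁ + b·p₂ ≈ (-0.550, -0.616, -0.563); φ = arcsin(p_z) ≈ -34.27°, λ = atan2(p_y, p_x) ≈ -131.76°.

≈ (34.3°S, 131.8°W)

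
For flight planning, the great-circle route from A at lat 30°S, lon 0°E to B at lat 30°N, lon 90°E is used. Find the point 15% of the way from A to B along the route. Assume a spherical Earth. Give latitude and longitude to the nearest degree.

From cos δ = sin φ₁ sin φ₂ + cos φ₁ cos φ₂ cos Δλ, the central angle is δ ≈ 1.823 rad (104.5°).
Interpolate at f = 0.15 with slerp weights a = sin((1−f)δ)/sin δ ≈ 1.033, b = sin(fδ)/sin δ ≈ 0.279.
p = a·p₁ + b·p₂ ≈ (0.894, 0.242, -0.377); φ = arcsin(p_z) ≈ -22.14°, λ = atan2(p_y, p_x) ≈ 15.12°.

≈ lat 22°S, lon 15°E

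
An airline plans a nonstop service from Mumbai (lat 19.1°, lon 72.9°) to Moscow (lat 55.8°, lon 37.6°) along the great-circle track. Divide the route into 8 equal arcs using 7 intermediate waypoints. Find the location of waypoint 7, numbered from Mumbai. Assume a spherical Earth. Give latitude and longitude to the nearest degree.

≈ lat 52°, lon 45°

The haversine formula gives a central angle δ ≈ 0.790 rad (45.2°) between the endpoints.
Interpolate at f = 7/8 with slerp weights a = sin((1−f)δ)/sin δ ≈ 0.139, b = sin(fδ)/sin δ ≈ 0.897.
p = a·p₁ + b·p₂ ≈ (0.438, 0.433, 0.788); φ = arcsin(p_z) ≈ 51.97°, λ = atan2(p_y, p_x) ≈ 44.66°.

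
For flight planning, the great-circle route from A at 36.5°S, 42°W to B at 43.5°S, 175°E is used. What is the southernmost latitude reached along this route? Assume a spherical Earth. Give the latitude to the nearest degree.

≈ 69°S

The great circle lies in the plane with unit normal n̂ = (p₁ × p₂)/|p₁ × p₂|.
Here n̂_z ≈ -0.351; the vertex latitude is φ_max = arccos|n̂_z| ≈ 69.4°.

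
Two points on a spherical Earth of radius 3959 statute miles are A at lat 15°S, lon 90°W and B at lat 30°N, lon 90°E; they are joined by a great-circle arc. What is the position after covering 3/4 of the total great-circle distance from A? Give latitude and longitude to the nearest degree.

≈ lat 71°N, lon 90°E

From cos δ = sin φ₁ sin φ₂ + cos φ₁ cos φ₂ cos Δλ, the central angle is δ ≈ 2.880 rad (165.0°).
Interpolate at f = 3/4 with slerp weights a = sin((1−f)δ)/sin δ ≈ 2.548, b = sin(fδ)/sin δ ≈ 3.213.
p = a·p₁ + b·p₂ ≈ (0.000, 0.321, 0.947); φ = arcsin(p_z) ≈ 71.25°, λ = atan2(p_y, p_x) ≈ 90.00°.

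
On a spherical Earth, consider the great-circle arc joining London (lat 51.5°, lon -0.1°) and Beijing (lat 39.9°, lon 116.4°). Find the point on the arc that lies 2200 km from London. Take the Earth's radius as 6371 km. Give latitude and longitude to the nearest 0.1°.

The haversine formula gives a central angle δ ≈ 1.278 rad (73.2°) between the endpoints. The total great-circle distance is δ·R ≈ 1.278 × 6371 ≈ 8140 km, so the target fraction is f = 2200/8140 ≈ 0.270.
Interpolate at f ≈ 0.270 with slerp weights a = sin((1−f)δ)/sin δ ≈ 0.839, b = sin(fδ)/sin δ ≈ 0.354.
p = a·p₁ + b·p₂ ≈ (0.402, 0.242, 0.883); φ = arcsin(p_z) ≈ 62.04°, λ = atan2(p_y, p_x) ≈ 31.08°.

≈ lat 62.0°, lon 31.1°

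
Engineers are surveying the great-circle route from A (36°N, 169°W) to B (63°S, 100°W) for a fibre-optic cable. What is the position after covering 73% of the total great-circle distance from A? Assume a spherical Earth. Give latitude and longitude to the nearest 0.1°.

≈ (39.5°S, 132.7°W)

The haversine formula gives a central angle δ ≈ 1.974 rad (113.1°) between the endpoints.
Interpolate at f = 0.73 with slerp weights a = sin((1−f)δ)/sin δ ≈ 0.552, b = sin(fδ)/sin δ ≈ 1.078.
p = a·p₁ + b·p₂ ≈ (-0.524, -0.567, -0.636); φ = arcsin(p_z) ≈ -39.48°, λ = atan2(p_y, p_x) ≈ -132.71°.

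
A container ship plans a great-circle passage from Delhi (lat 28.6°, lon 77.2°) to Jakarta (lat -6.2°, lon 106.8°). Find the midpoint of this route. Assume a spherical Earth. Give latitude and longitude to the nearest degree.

≈ lat 12°, lon 93°

Convert each endpoint to a unit vector on the sphere (x = cos φ cos λ, y = cos φ sin λ, z = sin φ).
The central angle between the endpoints is δ = arccos(p₁·p₂) ≈ 0.785 rad (45.0°).
Interpolate at f = 1/2 with slerp weights a = sin((1−f)δ)/sin δ ≈ 0.541, b = sin(fδ)/sin δ ≈ 0.541.
p = a·p₁ + b·p₂ ≈ (-0.050, 0.978, 0.201); φ = arcsin(p_z) ≈ 11.57°, λ = atan2(p_y, p_x) ≈ 92.94°.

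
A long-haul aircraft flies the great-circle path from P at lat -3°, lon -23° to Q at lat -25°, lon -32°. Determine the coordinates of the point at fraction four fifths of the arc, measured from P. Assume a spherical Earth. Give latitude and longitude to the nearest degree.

Write both endpoints as unit vectors p₁, p₂ with components (cos φ cos λ, cos φ sin λ, sin φ).
The central angle between the endpoints is δ = arccos(p₁·p₂) ≈ 0.413 rad (23.6°).
Interpolate at f = 4/5 with slerp weights a = sin((1−f)δ)/sin δ ≈ 0.206, b = sin(fδ)/sin δ ≈ 0.808.
p = a·p₁ + b·p₂ ≈ (0.810, -0.468, -0.352); φ = arcsin(p_z) ≈ -20.63°, λ = atan2(p_y, p_x) ≈ -30.03°.

≈ lat -21°, lon -30°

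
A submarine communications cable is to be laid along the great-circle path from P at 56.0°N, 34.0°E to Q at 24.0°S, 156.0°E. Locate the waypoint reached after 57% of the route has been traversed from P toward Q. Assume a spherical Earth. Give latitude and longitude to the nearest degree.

≈ 21°N, 124°E

Write both endpoints as unit vectors p₁, p₂ with components (cos φ cos λ, cos φ sin λ, sin φ).
The central angle between the endpoints is δ = arccos(p₁·p₂) ≈ 2.224 rad (127.4°).
Interpolate at f = 0.57 with slerp weights a = sin((1−f)δ)/sin δ ≈ 1.029, b = sin(fδ)/sin δ ≈ 1.202.
p = a·p₁ + b·p₂ ≈ (-0.526, 0.768, 0.364); φ = arcsin(p_z) ≈ 21.36°, λ = atan2(p_y, p_x) ≈ 124.40°.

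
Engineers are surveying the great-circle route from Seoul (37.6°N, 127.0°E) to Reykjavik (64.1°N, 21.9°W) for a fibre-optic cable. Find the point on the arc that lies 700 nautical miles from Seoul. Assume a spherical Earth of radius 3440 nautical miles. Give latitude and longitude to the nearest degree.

≈ 49°N, 123°E

Write both endpoints as unit vectors p₁, p₂ with components (cos φ cos λ, cos φ sin λ, sin φ).
The central angle between the endpoints is δ = arccos(p₁·p₂) ≈ 1.316 rad (75.4°). The total great-circle distance is δ·R ≈ 1.316 × 3440 ≈ 4525 nmi, so the target fraction is f = 700/4525 ≈ 0.155.
Interpolate at f ≈ 0.155 with slerp weights a = sin((1−f)δ)/sin δ ≈ 0.927, b = sin(fδ)/sin δ ≈ 0.209.
p = a·p₁ + b·p₂ ≈ (-0.357, 0.552, 0.753); φ = arcsin(p_z) ≈ 48.87°, λ = atan2(p_y, p_x) ≈ 122.89°.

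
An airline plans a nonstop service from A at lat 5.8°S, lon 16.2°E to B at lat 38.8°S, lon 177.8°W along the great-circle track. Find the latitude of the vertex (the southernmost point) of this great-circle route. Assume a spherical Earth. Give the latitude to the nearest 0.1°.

≈ 75.0°S

The great circle lies in the plane with unit normal n̂ = (p₁ × p₂)/|p₁ × p₂|.
Here n̂_z ≈ +0.259; the vertex latitude is φ_max = arccos|n̂_z| ≈ 75.0°.
Check via Clairaut: cos φ_max = |cos φ₁| · sin C = cos(5.8°)·sin(164.9°) ≈ 0.259, again giving ≈ 75.0°.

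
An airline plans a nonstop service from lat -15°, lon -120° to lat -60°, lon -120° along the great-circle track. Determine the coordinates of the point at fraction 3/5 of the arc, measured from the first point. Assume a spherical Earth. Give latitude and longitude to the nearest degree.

Convert each endpoint to a unit vector on the sphere (x = cos φ cos λ, y = cos φ sin λ, z = sin φ).
The central angle between the endpoints is δ = arccos(p₁·p₂) ≈ 0.785 rad (45.0°).
Interpolate at f = 3/5 with slerp weights a = sin((1−f)δ)/sin δ ≈ 0.437, b = sin(fδ)/sin δ ≈ 0.642.
p = a·p₁ + b·p₂ ≈ (-0.372, -0.644, -0.669); φ = arcsin(p_z) ≈ -42.00°, λ = atan2(p_y, p_x) ≈ -120.00°.

≈ lat -42°, lon -120°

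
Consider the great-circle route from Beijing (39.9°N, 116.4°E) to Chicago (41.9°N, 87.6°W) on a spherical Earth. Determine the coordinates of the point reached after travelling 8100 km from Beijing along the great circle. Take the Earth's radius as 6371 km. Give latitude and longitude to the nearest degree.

Convert each endpoint to a unit vector on the sphere (x = cos φ cos λ, y = cos φ sin λ, z = sin φ).
The central angle between the endpoints is δ = arccos(p₁·p₂) ≈ 1.664 rad (95.4°). The total great-circle distance is δ·R ≈ 1.664 × 6371 ≈ 10603 km, so the target fraction is f = 8100/10603 ≈ 0.764.
Interpolate at f ≈ 0.764 with slerp weights a = sin((1−f)δ)/sin δ ≈ 0.384, b = sin(fδ)/sin δ ≈ 0.960.
p = a·p₁ + b·p₂ ≈ (-0.101, -0.449, 0.888); φ = arcsin(p_z) ≈ 62.56°, λ = atan2(p_y, p_x) ≈ -102.69°.

≈ 63°N, 103°W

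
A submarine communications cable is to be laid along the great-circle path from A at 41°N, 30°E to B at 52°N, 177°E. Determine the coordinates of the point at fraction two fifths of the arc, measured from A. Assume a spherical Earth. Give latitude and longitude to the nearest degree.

From cos δ = sin φ₁ sin φ₂ + cos φ₁ cos φ₂ cos Δλ, the central angle is δ ≈ 1.443 rad (82.7°).
Interpolate at f = 2/5 with slerp weights a = sin((1−f)δ)/sin δ ≈ 0.768, b = sin(fδ)/sin δ ≈ 0.550.
p = a·p₁ + b·p₂ ≈ (0.164, 0.308, 0.937); φ = arcsin(p_z) ≈ 69.61°, λ = atan2(p_y, p_x) ≈ 61.98°.

≈ 70°N, 62°E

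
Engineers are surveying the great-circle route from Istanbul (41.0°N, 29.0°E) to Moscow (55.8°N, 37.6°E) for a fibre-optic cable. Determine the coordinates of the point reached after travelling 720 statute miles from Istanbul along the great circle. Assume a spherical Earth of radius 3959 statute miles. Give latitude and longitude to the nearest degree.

Convert each endpoint to a unit vector on the sphere (x = cos φ cos λ, y = cos φ sin λ, z = sin φ).
The central angle between the endpoints is δ = arccos(p₁·p₂) ≈ 0.276 rad (15.8°). The total great-circle distance is δ·R ≈ 0.276 × 3959 ≈ 1094 mi, so the target fraction is f = 720/1094 ≈ 0.658.
Interpolate at f ≈ 0.658 with slerp weights a = sin((1−f)δ)/sin δ ≈ 0.346, b = sin(fδ)/sin δ ≈ 0.663.
p = a·p₁ + b·p₂ ≈ (0.523, 0.354, 0.775); φ = arcsin(p_z) ≈ 50.81°, λ = atan2(p_y, p_x) ≈ 34.06°.

≈ 51°N, 34°E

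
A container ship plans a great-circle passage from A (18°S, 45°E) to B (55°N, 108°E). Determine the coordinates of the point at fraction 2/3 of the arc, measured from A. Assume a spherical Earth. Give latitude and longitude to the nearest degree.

Write both endpoints as unit vectors p₁, p₂ with components (cos φ cos λ, cos φ sin λ, sin φ).
The central angle between the endpoints is δ = arccos(p₁·p₂) ≈ 1.576 rad (90.3°).
Interpolate at f = 2/3 with slerp weights a = sin((1−f)δ)/sin δ ≈ 0.502, b = sin(fδ)/sin δ ≈ 0.868.
p = a·p₁ + b·p₂ ≈ (0.183, 0.811, 0.556); φ = arcsin(p_z) ≈ 33.77°, λ = atan2(p_y, p_x) ≈ 77.25°.

≈ (34°N, 77°E)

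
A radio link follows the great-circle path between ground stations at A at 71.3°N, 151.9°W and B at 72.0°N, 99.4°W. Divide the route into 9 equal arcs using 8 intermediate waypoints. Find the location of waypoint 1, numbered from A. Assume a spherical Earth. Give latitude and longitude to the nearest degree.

≈ 72°N, 147°W

From cos δ = sin φ₁ sin φ₂ + cos φ₁ cos φ₂ cos Δλ, the central angle is δ ≈ 0.280 rad (16.0°).
Interpolate at f = 1/9 with slerp weights a = sin((1−f)δ)/sin δ ≈ 0.891, b = sin(fδ)/sin δ ≈ 0.113.
p = a·p₁ + b·p₂ ≈ (-0.258, -0.169, 0.951); φ = arcsin(p_z) ≈ 72.05°, λ = atan2(p_y, p_x) ≈ -146.76°.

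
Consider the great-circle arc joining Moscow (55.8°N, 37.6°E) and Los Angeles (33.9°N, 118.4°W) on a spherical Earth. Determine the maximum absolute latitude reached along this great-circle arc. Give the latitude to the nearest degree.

The great circle lies in the plane with unit normal n̂ = (p₁ × p₂)/|p₁ × p₂|.
Here n̂_z ≈ -0.190; the vertex latitude is φ_max = arccos|n̂_z| ≈ 79.1°.
Check via Clairaut: cos φ_max = |cos φ₁| · sin C = cos(55.8°)·sin(19.7°) ≈ 0.190, again giving ≈ 79.1°.

≈ 79°N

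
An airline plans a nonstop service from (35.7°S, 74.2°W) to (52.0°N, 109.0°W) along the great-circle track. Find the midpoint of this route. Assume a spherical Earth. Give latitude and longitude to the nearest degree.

≈ (9°N, 89°W)

The haversine formula gives a central angle δ ≈ 1.620 rad (92.8°) between the endpoints.
Interpolate at f = 1/2 with slerp weights a = sin((1−f)δ)/sin δ ≈ 0.725, b = sin(fδ)/sin δ ≈ 0.725.
p = a·p₁ + b·p₂ ≈ (0.015, -0.989, 0.148); φ = arcsin(p_z) ≈ 8.53°, λ = atan2(p_y, p_x) ≈ -89.13°.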